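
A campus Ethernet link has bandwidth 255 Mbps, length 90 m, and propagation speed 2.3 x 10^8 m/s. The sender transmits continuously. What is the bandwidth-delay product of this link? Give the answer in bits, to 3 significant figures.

99.8 bits

Propagation delay = 90 / 2.3e+08 = 3.91304e-07 s.
BDP = R × t_prop = 255000000 × 3.91304e-07 = 99.7826 bits.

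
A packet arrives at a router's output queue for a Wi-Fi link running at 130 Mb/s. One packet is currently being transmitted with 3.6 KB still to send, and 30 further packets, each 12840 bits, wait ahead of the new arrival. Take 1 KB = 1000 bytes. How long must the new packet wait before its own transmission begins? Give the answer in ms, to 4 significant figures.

3.185 ms

Each queued packet: L/R = 12840/130000000 = 0.0987692 ms.
30 queued → 2.96308 ms.
Plus remaining 28800 bits of current packet: 0.221538 ms.
Queuing delay = 3.185 ms.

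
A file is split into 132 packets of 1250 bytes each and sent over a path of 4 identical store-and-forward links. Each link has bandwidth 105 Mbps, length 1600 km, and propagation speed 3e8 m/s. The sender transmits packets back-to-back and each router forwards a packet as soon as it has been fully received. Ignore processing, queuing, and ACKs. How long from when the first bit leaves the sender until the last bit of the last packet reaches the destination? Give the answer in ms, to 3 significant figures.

34.2 ms

Per-hop transmission t_tx = L/R = 10000/105000000 = 0.0952381 ms.
Per-hop propagation t_prop = 1600000/300000000 = 5.33333 ms.
Pipeline fill: first packet needs 4·t_tx to clear all hops; remaining 131 packets each add one t_tx.
Total = (4+132-1)·t_tx + 4·t_prop = 135·0.0952381 + 4·5.33333 = 34.2 ms.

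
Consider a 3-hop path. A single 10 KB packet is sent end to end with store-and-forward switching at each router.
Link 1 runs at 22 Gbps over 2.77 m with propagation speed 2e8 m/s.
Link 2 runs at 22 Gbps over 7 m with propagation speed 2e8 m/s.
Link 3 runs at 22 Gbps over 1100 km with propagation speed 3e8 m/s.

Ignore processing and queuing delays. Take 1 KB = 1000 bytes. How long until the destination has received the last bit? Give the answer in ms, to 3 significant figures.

3.68 ms

L = 80000 bits.
Transmission delay per hop = L/R = 80000/22000000000 = 0.00363636 ms; 3 hops → 0.0109091 ms.
Propagation delays (d/s per hop): 1.385e-05, 3.5e-05, 3.66667 ms; sum = 3.66672 ms.
End-to-end = 3.68 ms.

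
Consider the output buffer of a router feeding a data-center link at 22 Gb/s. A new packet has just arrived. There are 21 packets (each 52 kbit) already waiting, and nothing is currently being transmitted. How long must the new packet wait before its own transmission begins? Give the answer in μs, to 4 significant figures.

Each queued packet: L/R = 52000/22000000000 = 2.36364 μs.
21 queued → 49.6364 μs.
Queuing delay = 49.64 μs.

49.64 μs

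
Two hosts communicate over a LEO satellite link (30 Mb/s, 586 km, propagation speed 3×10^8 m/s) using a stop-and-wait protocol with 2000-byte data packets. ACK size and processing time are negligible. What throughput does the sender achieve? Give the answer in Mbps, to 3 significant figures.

t_tx = L/R = 16000/30000000 = 0.000533333 s.
t_prop = 586000/300000000 = 0.00195333 s; RTT = 0.00390667 s.
Cycle = t_tx + RTT = 0.00444 s.
Throughput = L / cycle = 16000 / 0.00444 = 3.60 Mbps.

3.60 Mbps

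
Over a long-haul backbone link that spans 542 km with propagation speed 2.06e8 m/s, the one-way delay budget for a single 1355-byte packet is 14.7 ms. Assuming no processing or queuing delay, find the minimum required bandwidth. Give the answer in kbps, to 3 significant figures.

L = 10840 bits.
Propagation delay = 542000 / 206000000 = 2.63107 ms.
Transmission budget = 14.7 − 2.63107 = 12.0689 ms.
R ≥ L / t_tx = 10840 bits / 0.0120689 s = 898 kbps.

898 kbps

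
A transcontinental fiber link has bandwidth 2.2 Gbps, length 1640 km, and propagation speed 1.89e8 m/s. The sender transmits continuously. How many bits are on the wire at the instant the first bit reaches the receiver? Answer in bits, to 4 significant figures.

19090000 bits

Propagation delay = 1640000 / 189000000 = 0.00867725 s.
BDP = R × t_prop = 2200000000 × 0.00867725 = 19089900 bits.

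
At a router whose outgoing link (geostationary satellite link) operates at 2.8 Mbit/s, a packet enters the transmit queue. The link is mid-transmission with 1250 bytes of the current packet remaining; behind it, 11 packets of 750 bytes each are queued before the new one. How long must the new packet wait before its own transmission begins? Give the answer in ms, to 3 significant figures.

27.1 ms

Each queued packet: L/R = 6000/2800000 = 2.14286 ms.
11 queued → 23.5714 ms.
Plus remaining 10000 bits of current packet: 3.57143 ms.
Queuing delay = 27.1 ms.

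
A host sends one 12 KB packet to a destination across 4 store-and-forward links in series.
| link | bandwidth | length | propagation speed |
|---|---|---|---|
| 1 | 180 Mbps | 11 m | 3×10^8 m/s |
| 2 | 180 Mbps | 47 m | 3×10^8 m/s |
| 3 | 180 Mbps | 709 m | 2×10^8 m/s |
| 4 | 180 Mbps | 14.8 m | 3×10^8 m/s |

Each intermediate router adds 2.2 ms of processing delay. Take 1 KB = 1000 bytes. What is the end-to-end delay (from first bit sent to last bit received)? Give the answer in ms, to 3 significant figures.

L = 96000 bits.
Transmission delay per hop = L/R = 96000/180000000 = 0.533333 ms; 4 hops → 2.13333 ms.
Propagation delays (d/s per hop): 3.66667e-05, 0.000156667, 0.003545, 4.93333e-05 ms; sum = 0.00378767 ms.
Processing at 3 router(s): 3 × 2.2 ms = 6.6 ms.
End-to-end = 8.74 ms.

8.74 ms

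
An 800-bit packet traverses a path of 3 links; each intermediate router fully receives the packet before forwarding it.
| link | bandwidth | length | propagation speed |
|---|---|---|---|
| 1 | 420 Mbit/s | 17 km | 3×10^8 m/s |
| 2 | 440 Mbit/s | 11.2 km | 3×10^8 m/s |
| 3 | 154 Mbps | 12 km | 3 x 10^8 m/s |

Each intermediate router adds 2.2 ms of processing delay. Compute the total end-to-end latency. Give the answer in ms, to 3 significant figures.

Transmission delays (L/R per hop): 0.00190476, 0.00181818, 0.00519481 ms; sum = 0.00891775 ms.
Propagation delays (d/s per hop): 0.0566667, 0.0373333, 0.04 ms; sum = 0.134 ms.
Processing at 2 router(s): 2 × 2.2 ms = 4.4 ms.
End-to-end = 4.54 ms.

4.54 ms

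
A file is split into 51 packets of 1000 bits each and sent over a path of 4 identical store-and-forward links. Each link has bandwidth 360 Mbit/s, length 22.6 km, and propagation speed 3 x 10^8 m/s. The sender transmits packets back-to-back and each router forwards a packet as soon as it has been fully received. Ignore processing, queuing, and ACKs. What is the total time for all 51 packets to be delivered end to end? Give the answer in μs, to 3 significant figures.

451 μs

Per-hop transmission t_tx = L/R = 1000/360000000 = 2.77778 μs.
Per-hop propagation t_prop = 22600/300000000 = 75.3333 μs.
Pipeline fill: first packet needs 4·t_tx to clear all hops; remaining 50 packets each add one t_tx.
Total = (4+51-1)·t_tx + 4·t_prop = 54·2.77778 + 4·75.3333 = 451 μs.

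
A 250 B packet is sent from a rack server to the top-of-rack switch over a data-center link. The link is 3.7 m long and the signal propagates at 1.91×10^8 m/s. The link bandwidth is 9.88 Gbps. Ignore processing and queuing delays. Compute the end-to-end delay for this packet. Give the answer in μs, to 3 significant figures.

0.222 μs

L = 250 × 8 = 2000 bits.
Transmission delay = L/R = 2000 / 9880000000 = 0.202429 μs.
Propagation delay = d/s = 3.7 m / 191000000 m/s = 0.0193717 μs.
Total = 0.222 μs.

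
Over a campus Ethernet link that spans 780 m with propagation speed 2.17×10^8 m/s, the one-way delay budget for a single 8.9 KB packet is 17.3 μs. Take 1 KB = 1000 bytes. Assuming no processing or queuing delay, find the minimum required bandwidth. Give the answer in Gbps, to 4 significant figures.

L = 71200 bits.
Propagation delay = 780 / 217000000 = 3.59447 μs.
Transmission budget = 17.3 − 3.59447 = 13.7055 μs.
R ≥ L / t_tx = 71200 bits / 1.37055e-05 s = 5.195 Gbps.

5.195 Gbps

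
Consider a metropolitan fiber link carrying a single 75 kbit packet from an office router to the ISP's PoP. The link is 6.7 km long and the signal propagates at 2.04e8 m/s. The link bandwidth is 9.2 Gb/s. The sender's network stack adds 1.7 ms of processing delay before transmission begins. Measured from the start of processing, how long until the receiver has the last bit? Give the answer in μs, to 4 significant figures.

1741 μs

L = 75000 bits.
Transmission delay = L/R = 75000 / 9200000000 = 8.15217 μs.
Propagation delay = d/s = 6700 m / 204000000 m/s = 32.8431 μs.
Plus processing delay 1.7 ms = 1700 μs.
Total = 1741 μs.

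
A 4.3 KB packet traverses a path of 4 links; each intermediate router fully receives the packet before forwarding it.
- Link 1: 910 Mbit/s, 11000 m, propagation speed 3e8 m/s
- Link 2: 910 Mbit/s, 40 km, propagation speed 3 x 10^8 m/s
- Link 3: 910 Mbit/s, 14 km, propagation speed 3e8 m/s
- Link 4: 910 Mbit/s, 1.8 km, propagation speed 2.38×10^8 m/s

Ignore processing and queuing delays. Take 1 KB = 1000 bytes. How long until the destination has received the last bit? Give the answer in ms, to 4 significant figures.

L = 34400 bits.
Transmission delay per hop = L/R = 34400/910000000 = 0.0378022 ms; 4 hops → 0.151209 ms.
Propagation delays (d/s per hop): 0.0366667, 0.133333, 0.0466667, 0.00756303 ms; sum = 0.22423 ms.
End-to-end = 0.3754 ms.

0.3754 ms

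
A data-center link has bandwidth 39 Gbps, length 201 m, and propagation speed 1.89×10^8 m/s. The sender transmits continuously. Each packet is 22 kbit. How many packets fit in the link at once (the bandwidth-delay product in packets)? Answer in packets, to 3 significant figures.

1.89 packets

Propagation delay = 201 / 189000000 = 1.06349e-06 s.
BDP = R × t_prop = 39000000000 × 1.06349e-06 = 41476.2 bits.
In packets of 22000 bits: 1.89 packets.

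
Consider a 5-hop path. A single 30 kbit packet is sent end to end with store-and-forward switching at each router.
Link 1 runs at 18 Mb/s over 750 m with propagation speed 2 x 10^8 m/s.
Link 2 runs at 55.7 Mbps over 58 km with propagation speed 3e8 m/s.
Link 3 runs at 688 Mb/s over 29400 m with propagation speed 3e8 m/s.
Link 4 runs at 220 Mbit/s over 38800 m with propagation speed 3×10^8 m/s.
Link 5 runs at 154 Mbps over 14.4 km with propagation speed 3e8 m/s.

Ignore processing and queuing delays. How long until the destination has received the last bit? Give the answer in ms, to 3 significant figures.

3.05 ms

L = 30000 bits.
Transmission delays (L/R per hop): 1.66667, 0.5386, 0.0436047, 0.136364, 0.194805 ms; sum = 2.58004 ms.
Propagation delays (d/s per hop): 0.00375, 0.193333, 0.098, 0.129333, 0.048 ms; sum = 0.472417 ms.
End-to-end = 3.05 ms.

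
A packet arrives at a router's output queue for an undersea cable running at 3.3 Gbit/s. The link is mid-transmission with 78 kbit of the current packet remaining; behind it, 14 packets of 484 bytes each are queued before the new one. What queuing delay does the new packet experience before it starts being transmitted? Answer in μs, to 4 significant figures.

40.06 μs

Each queued packet: L/R = 3872/3300000000 = 1.17333 μs.
14 queued → 16.4267 μs.
Plus remaining 78000 bits of current packet: 23.6364 μs.
Queuing delay = 40.06 μs.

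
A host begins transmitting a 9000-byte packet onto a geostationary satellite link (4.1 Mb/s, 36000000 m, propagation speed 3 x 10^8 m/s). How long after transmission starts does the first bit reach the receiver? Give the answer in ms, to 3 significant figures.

120 ms

First bit experiences only propagation delay: d/s = 36000000/300000000 = 120 ms.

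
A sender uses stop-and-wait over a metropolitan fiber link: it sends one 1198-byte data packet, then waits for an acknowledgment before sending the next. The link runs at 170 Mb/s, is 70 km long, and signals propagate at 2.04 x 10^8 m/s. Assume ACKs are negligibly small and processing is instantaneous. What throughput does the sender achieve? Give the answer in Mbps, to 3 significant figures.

12.9 Mbps

t_tx = L/R = 9584/170000000 = 5.63765e-05 s.
t_prop = 70000/204000000 = 0.000343137 s; RTT = 0.000686275 s.
Cycle = t_tx + RTT = 0.000742651 s.
Throughput = L / cycle = 9584 / 0.000742651 = 12.9 Mbps.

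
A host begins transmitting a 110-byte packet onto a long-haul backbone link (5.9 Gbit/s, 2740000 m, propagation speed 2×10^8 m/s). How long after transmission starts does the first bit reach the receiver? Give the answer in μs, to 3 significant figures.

First bit experiences only propagation delay: d/s = 2740000/200000000 = 13700 μs.

13700 μs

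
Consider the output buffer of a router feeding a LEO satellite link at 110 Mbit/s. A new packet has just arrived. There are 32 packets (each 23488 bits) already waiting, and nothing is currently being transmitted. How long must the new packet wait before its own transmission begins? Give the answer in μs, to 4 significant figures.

Each queued packet: L/R = 23488/110000000 = 213.527 μs.
32 queued → 6832.87 μs.
Queuing delay = 6833 μs.

6833 μs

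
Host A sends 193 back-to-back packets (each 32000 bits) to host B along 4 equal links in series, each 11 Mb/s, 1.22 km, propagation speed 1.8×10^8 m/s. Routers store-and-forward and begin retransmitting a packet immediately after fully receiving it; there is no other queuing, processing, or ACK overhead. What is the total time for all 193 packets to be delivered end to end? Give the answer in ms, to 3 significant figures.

570 ms

Per-hop transmission t_tx = L/R = 32000/11000000 = 2.90909 ms.
Per-hop propagation t_prop = 1220/180000000 = 0.00677778 ms.
Pipeline fill: first packet needs 4·t_tx to clear all hops; remaining 192 packets each add one t_tx.
Total = (4+193-1)·t_tx + 4·t_prop = 196·2.90909 + 4·0.00677778 = 570 ms.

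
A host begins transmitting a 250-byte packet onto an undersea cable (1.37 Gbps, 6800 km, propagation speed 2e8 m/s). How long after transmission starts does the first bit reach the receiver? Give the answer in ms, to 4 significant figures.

34.00 ms

First bit experiences only propagation delay: d/s = 6800000/200000000 = 34.00 ms.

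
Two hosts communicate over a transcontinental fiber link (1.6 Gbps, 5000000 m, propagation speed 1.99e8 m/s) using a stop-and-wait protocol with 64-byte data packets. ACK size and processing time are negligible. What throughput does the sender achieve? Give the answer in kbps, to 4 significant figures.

t_tx = L/R = 512/1600000000 = 3.2e-07 s.
t_prop = 5000000/199000000 = 0.0251256 s; RTT = 0.0502513 s.
Cycle = t_tx + RTT = 0.0502516 s.
Throughput = L / cycle = 512 / 0.0502516 = 10.19 kbps.

10.19 kbps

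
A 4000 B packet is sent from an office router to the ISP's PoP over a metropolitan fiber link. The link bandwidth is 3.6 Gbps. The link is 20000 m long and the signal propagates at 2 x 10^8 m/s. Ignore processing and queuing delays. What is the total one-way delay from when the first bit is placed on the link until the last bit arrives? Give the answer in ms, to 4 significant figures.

L = 4000 × 8 = 32000 bits.
Transmission delay = L/R = 32000 / 3600000000 = 0.00888889 ms.
Propagation delay = d/s = 20000 m / 200000000 m/s = 0.1 ms.
Total = 0.1089 ms.

0.1089 ms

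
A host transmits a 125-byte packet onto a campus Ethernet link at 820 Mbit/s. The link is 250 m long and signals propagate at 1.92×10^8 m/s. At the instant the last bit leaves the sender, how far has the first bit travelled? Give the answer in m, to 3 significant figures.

234 m

t_tx = L/R = 1000/820000000 = 1.21951e-06 s.
Distance = s × t_tx = 192000000 × 1.21951e-06 = 234 m.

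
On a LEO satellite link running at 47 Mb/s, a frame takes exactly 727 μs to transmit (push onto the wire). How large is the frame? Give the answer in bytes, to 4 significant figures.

L = R × t_tx = 47000000 b/s × 0.000727 s = 34169 bits.
In bytes: 34169 / 8 = 4271 bytes.

4271 bytes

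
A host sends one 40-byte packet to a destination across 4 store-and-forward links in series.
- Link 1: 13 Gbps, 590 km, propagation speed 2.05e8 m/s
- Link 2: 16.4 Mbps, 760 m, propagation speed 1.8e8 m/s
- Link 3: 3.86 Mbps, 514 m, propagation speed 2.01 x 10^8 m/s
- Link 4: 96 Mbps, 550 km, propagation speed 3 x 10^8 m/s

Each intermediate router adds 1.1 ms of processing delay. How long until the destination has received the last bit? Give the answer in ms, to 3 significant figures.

8.12 ms

L = 40 × 8 = 320 bits.
Transmission delays (L/R per hop): 2.46154e-05, 0.0195122, 0.0829016, 0.00333333 ms; sum = 0.105772 ms.
Propagation delays (d/s per hop): 2.87805, 0.00422222, 0.00255721, 1.83333 ms; sum = 4.71816 ms.
Processing at 3 router(s): 3 × 1.1 ms = 3.3 ms.
End-to-end = 8.12 ms.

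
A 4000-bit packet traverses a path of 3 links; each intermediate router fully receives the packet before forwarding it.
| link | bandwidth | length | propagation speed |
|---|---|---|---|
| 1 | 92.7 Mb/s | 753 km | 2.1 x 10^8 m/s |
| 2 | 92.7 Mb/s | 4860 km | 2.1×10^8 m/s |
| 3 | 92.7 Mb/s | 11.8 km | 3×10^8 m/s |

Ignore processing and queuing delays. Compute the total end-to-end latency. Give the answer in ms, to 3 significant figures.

26.9 ms

Transmission delay per hop = L/R = 4000/92700000 = 0.0431499 ms; 3 hops → 0.12945 ms.
Propagation delays (d/s per hop): 3.58571, 23.1429, 0.0393333 ms; sum = 26.7679 ms.
End-to-end = 26.9 ms.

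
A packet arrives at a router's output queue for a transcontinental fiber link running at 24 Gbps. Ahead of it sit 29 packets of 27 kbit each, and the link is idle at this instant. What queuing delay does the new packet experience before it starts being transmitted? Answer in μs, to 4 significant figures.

Each queued packet: L/R = 27000/24000000000 = 1.125 μs.
29 queued → 32.625 μs.
Queuing delay = 32.63 μs.

32.63 μs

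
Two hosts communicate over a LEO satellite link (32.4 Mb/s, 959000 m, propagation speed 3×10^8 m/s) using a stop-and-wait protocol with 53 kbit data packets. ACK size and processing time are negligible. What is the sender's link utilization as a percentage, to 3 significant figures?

20.4 %

t_tx = L/R = 53000/32400000 = 0.0016358 s.
t_prop = 959000/300000000 = 0.00319667 s; RTT = 0.00639333 s.
Cycle = t_tx + RTT = 0.00802914 s.
Utilization = t_tx / cycle = 0.0016358/0.00802914 = 20.4 %.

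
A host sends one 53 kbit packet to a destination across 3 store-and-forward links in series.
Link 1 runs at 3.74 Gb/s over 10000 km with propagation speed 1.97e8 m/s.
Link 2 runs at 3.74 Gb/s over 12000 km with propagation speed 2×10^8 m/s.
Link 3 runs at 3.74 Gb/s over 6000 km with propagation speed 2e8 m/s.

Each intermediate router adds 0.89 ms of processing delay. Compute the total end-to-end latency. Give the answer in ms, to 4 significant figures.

L = 53000 bits.
Transmission delay per hop = L/R = 53000/3740000000 = 0.0141711 ms; 3 hops → 0.0425134 ms.
Propagation delays (d/s per hop): 50.7614, 60, 30 ms; sum = 140.761 ms.
Processing at 2 router(s): 2 × 0.89 ms = 1.78 ms.
End-to-end = 142.6 ms.

142.6 ms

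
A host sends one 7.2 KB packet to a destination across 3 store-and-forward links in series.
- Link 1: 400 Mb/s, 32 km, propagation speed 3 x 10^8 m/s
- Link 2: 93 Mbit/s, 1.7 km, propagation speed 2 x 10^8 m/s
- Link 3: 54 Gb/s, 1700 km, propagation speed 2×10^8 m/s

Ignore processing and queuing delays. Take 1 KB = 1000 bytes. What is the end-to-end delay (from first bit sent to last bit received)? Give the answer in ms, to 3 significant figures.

L = 57600 bits.
Transmission delays (L/R per hop): 0.144, 0.619355, 0.00106667 ms; sum = 0.764422 ms.
Propagation delays (d/s per hop): 0.106667, 0.0085, 8.5 ms; sum = 8.61517 ms.
End-to-end = 9.38 ms.

9.38 ms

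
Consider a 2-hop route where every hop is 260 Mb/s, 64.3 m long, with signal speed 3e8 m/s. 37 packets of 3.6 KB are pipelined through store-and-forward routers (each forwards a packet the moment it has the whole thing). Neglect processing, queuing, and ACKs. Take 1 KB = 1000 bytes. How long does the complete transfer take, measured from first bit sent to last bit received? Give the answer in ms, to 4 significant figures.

4.210 ms

Per-hop transmission t_tx = L/R = 28800/260000000 = 0.110769 ms.
Per-hop propagation t_prop = 64.3/300000000 = 0.000214333 ms.
Pipeline fill: first packet needs 2·t_tx to clear all hops; remaining 36 packets each add one t_tx.
Total = (2+37-1)·t_tx + 2·t_prop = 38·0.110769 + 2·0.000214333 = 4.210 ms.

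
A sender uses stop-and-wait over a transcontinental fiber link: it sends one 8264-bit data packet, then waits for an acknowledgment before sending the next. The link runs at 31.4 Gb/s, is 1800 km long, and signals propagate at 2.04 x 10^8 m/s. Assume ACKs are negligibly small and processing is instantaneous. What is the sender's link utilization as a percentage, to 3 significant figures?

t_tx = L/R = 8264/31400000000 = 2.63185e-07 s.
t_prop = 1800000/204000000 = 0.00882353 s; RTT = 0.0176471 s.
Cycle = t_tx + RTT = 0.0176473 s.
Utilization = t_tx / cycle = 2.63185e-07/0.0176473 = 0.00149 %.

0.00149 %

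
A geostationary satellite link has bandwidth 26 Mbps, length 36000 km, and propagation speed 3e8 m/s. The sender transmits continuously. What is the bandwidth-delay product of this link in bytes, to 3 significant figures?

Propagation delay = 36000000 / 300000000 = 0.12 s.
BDP = R × t_prop = 26000000 × 0.12 = 3120000 bits.
In bytes: 3120000/8 = 390000 bytes.

390000 bytes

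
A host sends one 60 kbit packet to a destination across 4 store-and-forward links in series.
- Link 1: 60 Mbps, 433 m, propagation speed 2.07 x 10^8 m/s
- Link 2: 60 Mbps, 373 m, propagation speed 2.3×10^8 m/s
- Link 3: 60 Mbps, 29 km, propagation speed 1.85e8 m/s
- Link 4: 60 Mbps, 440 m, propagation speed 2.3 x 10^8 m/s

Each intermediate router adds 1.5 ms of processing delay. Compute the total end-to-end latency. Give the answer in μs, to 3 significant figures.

8660 μs

L = 60000 bits.
Transmission delay per hop = L/R = 60000/60000000 = 1000 μs; 4 hops → 4000 μs.
Propagation delays (d/s per hop): 2.09179, 1.62174, 156.757, 1.91304 μs; sum = 162.383 μs.
Processing at 3 router(s): 3 × 1.5 ms = 4500 μs.
End-to-end = 8660 μs.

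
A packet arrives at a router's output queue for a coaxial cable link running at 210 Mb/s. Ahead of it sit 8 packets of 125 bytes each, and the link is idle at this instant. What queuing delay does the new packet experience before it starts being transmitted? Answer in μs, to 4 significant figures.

38.10 μs

Each queued packet: L/R = 1000/210000000 = 4.7619 μs.
8 queued → 38.0952 μs.
Queuing delay = 38.10 μs.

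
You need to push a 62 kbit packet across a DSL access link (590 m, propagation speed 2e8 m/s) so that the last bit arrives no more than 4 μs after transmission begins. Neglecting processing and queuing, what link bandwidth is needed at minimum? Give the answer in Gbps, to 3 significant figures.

Propagation delay = 590 / 200000000 = 2.95 μs.
Transmission budget = 4 − 2.95 = 1.05 μs.
R ≥ L / t_tx = 62000 bits / 1.05e-06 s = 59.0 Gbps.

59.0 Gbps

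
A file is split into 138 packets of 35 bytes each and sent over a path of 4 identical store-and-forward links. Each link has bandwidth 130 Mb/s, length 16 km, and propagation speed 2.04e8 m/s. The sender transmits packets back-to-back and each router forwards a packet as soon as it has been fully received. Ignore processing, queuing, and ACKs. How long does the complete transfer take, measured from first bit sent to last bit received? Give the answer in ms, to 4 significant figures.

Per-hop transmission t_tx = L/R = 280/130000000 = 0.00215385 ms.
Per-hop propagation t_prop = 16000/204000000 = 0.0784314 ms.
Pipeline fill: first packet needs 4·t_tx to clear all hops; remaining 137 packets each add one t_tx.
Total = (4+138-1)·t_tx + 4·t_prop = 141·0.00215385 + 4·0.0784314 = 0.6174 ms.

0.6174 ms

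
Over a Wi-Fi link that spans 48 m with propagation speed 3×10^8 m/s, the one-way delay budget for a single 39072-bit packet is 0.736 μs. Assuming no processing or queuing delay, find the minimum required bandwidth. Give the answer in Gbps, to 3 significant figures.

Propagation delay = 48 / 300000000 = 0.16 μs.
Transmission budget = 0.736 − 0.16 = 0.576 μs.
R ≥ L / t_tx = 39072 bits / 5.76e-07 s = 67.8 Gbps.

67.8 Gbps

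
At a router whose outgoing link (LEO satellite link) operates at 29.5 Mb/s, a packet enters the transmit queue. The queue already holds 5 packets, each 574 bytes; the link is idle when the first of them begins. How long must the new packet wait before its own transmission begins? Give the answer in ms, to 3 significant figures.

0.778 ms

Each queued packet: L/R = 4592/29500000 = 0.155661 ms.
5 queued → 0.778305 ms.
Queuing delay = 0.778 ms.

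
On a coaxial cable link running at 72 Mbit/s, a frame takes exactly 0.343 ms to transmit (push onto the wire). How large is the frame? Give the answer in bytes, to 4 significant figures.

L = R × t_tx = 72000000 b/s × 0.000343 s = 24696 bits.
In bytes: 24696 / 8 = 3087 bytes.

3087 bytes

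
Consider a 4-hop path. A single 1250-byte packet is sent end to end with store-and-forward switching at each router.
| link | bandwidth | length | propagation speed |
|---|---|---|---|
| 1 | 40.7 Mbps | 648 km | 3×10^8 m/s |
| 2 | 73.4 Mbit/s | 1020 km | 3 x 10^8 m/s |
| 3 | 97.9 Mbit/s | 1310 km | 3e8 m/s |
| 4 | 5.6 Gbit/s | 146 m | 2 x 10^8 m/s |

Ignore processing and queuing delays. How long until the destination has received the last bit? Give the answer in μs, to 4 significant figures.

L = 1250 × 8 = 10000 bits.
Transmission delays (L/R per hop): 245.7, 136.24, 102.145, 1.78571 μs; sum = 485.871 μs.
Propagation delays (d/s per hop): 2160, 3400, 4366.67, 0.73 μs; sum = 9927.4 μs.
End-to-end = 10410 μs.

10410 μs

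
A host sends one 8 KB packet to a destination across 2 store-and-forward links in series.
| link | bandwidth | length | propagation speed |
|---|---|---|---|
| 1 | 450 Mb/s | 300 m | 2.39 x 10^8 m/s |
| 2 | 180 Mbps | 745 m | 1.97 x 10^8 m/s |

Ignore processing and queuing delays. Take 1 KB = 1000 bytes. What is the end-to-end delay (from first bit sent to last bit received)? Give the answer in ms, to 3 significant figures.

0.503 ms

L = 64000 bits.
Transmission delays (L/R per hop): 0.142222, 0.355556 ms; sum = 0.497778 ms.
Propagation delays (d/s per hop): 0.00125523, 0.00378173 ms; sum = 0.00503696 ms.
End-to-end = 0.503 ms.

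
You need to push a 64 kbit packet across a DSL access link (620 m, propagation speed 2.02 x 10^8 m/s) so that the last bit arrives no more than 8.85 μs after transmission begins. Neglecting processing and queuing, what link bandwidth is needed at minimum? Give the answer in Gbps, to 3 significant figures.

11.1 Gbps

Propagation delay = 620 / 202000000 = 3.06931 μs.
Transmission budget = 8.85 − 3.06931 = 5.78069 μs.
R ≥ L / t_tx = 64000 bits / 5.78069e-06 s = 11.1 Gbps.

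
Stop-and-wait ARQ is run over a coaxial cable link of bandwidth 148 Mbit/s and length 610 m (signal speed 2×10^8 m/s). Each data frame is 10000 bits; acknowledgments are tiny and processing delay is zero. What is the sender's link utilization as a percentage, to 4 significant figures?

91.72 %

t_tx = L/R = 10000/148000000 = 6.75676e-05 s.
t_prop = 610/200000000 = 3.05e-06 s; RTT = 6.1e-06 s.
Cycle = t_tx + RTT = 7.36676e-05 s.
Utilization = t_tx / cycle = 6.75676e-05/7.36676e-05 = 91.72 %.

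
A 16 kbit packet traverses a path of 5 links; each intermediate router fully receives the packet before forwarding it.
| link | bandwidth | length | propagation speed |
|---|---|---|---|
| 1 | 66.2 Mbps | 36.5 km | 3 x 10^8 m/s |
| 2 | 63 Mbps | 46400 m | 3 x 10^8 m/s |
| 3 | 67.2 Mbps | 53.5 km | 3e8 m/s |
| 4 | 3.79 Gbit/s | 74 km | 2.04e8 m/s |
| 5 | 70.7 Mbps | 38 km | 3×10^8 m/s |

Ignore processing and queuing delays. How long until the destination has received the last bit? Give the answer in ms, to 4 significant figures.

L = 16000 bits.
Transmission delays (L/R per hop): 0.241692, 0.253968, 0.238095, 0.00422164, 0.226308 ms; sum = 0.964285 ms.
Propagation delays (d/s per hop): 0.121667, 0.154667, 0.178333, 0.362745, 0.126667 ms; sum = 0.944078 ms.
End-to-end = 1.908 ms.

1.908 ms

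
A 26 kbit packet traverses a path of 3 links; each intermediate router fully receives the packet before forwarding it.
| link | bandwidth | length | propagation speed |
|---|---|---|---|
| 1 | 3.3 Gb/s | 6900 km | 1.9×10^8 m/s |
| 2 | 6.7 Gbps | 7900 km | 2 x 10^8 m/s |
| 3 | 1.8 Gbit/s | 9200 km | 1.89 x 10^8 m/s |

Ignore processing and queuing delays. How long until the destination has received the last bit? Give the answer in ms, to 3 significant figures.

L = 26000 bits.
Transmission delays (L/R per hop): 0.00787879, 0.0038806, 0.0144444 ms; sum = 0.0262038 ms.
Propagation delays (d/s per hop): 36.3158, 39.5, 48.6772 ms; sum = 124.493 ms.
End-to-end = 125 ms.

125 ms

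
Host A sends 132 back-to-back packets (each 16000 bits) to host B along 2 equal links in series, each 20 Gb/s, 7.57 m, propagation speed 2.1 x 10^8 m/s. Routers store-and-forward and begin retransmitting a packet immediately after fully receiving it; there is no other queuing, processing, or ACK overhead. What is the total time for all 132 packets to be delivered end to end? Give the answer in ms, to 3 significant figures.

Per-hop transmission t_tx = L/R = 16000/20000000000 = 0.0008 ms.
Per-hop propagation t_prop = 7.57/210000000 = 3.60476e-05 ms.
Pipeline fill: first packet needs 2·t_tx to clear all hops; remaining 131 packets each add one t_tx.
Total = (2+132-1)·t_tx + 2·t_prop = 133·0.0008 + 2·3.60476e-05 = 0.106 ms.

0.106 ms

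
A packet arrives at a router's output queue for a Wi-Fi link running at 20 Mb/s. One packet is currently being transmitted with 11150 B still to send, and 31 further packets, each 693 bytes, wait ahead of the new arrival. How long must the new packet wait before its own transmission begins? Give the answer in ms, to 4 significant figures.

13.05 ms

Each queued packet: L/R = 5544/20000000 = 0.2772 ms.
31 queued → 8.5932 ms.
Plus remaining 89200 bits of current packet: 4.46 ms.
Queuing delay = 13.05 ms.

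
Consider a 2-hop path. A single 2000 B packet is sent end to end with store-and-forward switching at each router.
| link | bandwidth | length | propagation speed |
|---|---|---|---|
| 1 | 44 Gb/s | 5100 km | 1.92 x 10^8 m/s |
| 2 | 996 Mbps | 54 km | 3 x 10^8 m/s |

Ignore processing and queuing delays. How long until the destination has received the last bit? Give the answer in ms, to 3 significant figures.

26.8 ms

L = 2000 × 8 = 16000 bits.
Transmission delays (L/R per hop): 0.000363636, 0.0160643 ms; sum = 0.0164279 ms.
Propagation delays (d/s per hop): 26.5625, 0.18 ms; sum = 26.7425 ms.
End-to-end = 26.8 ms.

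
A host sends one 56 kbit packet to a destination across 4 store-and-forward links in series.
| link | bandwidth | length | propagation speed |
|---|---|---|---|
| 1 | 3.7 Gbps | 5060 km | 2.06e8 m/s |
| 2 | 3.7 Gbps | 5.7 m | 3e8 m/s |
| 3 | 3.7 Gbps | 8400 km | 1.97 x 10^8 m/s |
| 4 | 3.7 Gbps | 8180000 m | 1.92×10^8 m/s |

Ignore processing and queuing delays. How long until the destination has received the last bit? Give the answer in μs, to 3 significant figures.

110000 μs

L = 56000 bits.
Transmission delay per hop = L/R = 56000/3700000000 = 15.1351 μs; 4 hops → 60.5405 μs.
Propagation delays (d/s per hop): 24563.1, 0.019, 42639.6, 42604.2 μs; sum = 109807 μs.
End-to-end = 110000 μs.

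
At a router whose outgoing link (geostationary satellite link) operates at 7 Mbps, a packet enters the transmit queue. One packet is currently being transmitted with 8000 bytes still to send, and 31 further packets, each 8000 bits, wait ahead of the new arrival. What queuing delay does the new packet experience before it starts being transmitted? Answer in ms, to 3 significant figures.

44.6 ms

Each queued packet: L/R = 8000/7000000 = 1.14286 ms.
31 queued → 35.4286 ms.
Plus remaining 64000 bits of current packet: 9.14286 ms.
Queuing delay = 44.6 ms.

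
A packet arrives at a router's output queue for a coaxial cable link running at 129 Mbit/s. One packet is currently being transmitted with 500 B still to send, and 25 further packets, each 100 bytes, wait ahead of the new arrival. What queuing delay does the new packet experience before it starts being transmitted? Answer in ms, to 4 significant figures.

Each queued packet: L/R = 800/129000000 = 0.00620155 ms.
25 queued → 0.155039 ms.
Plus remaining 4000 bits of current packet: 0.0310078 ms.
Queuing delay = 0.1860 ms.

0.1860 ms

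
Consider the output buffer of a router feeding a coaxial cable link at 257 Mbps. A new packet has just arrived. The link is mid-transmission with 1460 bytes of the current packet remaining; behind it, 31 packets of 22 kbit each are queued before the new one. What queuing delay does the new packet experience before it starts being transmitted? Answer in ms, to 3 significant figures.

2.70 ms

Each queued packet: L/R = 22000/257000000 = 0.0856031 ms.
31 queued → 2.6537 ms.
Plus remaining 11680 bits of current packet: 0.0454475 ms.
Queuing delay = 2.70 ms.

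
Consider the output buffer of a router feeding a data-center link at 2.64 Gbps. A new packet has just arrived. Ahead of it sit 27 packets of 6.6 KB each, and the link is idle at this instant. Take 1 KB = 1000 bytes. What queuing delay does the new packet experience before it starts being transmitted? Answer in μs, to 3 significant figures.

Each queued packet: L/R = 52800/2640000000 = 20 μs.
27 queued → 540 μs.
Queuing delay = 540 μs.

540 μs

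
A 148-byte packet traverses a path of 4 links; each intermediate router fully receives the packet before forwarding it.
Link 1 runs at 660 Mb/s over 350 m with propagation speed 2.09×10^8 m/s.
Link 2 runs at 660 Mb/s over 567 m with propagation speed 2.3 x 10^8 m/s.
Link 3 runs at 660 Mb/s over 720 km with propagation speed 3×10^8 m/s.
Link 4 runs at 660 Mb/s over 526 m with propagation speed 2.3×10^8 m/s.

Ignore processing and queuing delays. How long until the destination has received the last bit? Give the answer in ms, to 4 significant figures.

2.414 ms

L = 148 × 8 = 1184 bits.
Transmission delay per hop = L/R = 1184/660000000 = 0.00179394 ms; 4 hops → 0.00717576 ms.
Propagation delays (d/s per hop): 0.00167464, 0.00246522, 2.4, 0.00228696 ms; sum = 2.40643 ms.
End-to-end = 2.414 ms.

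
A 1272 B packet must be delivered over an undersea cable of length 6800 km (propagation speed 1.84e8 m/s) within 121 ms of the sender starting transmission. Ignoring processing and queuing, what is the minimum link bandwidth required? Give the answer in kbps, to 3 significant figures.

121 kbps

L = 10176 bits.
Propagation delay = 6800000 / 184000000 = 36.9565 ms.
Transmission budget = 121 − 36.9565 = 84.0435 ms.
R ≥ L / t_tx = 10176 bits / 0.0840435 s = 121 kbps.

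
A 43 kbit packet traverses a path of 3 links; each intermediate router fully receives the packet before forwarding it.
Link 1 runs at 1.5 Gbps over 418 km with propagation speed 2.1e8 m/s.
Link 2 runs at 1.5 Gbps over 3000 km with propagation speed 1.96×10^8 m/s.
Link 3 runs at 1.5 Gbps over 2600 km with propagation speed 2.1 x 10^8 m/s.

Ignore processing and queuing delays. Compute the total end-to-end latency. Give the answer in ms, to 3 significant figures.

29.8 ms

L = 43000 bits.
Transmission delay per hop = L/R = 43000/1500000000 = 0.0286667 ms; 3 hops → 0.086 ms.
Propagation delays (d/s per hop): 1.99048, 15.3061, 12.381 ms; sum = 29.6776 ms.
End-to-end = 29.8 ms.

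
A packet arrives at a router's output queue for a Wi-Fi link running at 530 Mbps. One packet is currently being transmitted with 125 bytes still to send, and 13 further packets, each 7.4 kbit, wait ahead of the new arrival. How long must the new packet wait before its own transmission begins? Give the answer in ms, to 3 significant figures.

Each queued packet: L/R = 7400/530000000 = 0.0139623 ms.
13 queued → 0.181509 ms.
Plus remaining 1000 bits of current packet: 0.00188679 ms.
Queuing delay = 0.183 ms.

0.183 ms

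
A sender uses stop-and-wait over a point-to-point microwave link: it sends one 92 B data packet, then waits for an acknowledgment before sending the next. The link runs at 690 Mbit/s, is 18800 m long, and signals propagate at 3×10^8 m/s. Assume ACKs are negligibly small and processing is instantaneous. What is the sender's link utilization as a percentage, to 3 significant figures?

0.844 %

t_tx = L/R = 736/690000000 = 1.06667e-06 s.
t_prop = 18800/300000000 = 6.26667e-05 s; RTT = 0.000125333 s.
Cycle = t_tx + RTT = 0.0001264 s.
Utilization = t_tx / cycle = 1.06667e-06/0.0001264 = 0.844 %.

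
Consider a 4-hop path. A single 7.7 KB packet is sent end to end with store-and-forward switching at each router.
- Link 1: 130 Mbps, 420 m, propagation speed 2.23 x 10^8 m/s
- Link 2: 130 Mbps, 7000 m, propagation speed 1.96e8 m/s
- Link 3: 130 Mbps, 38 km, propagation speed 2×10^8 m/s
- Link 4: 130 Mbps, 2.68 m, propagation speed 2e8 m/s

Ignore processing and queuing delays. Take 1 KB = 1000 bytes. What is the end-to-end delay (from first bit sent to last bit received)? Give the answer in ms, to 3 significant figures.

2.12 ms

L = 61600 bits.
Transmission delay per hop = L/R = 61600/130000000 = 0.473846 ms; 4 hops → 1.89538 ms.
Propagation delays (d/s per hop): 0.00188341, 0.0357143, 0.19, 1.34e-05 ms; sum = 0.227611 ms.
End-to-end = 2.12 ms.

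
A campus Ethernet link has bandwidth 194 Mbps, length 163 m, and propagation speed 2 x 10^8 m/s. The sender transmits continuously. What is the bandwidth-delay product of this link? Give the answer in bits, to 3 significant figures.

158 bits

Propagation delay = 163 / 200000000 = 8.15e-07 s.
BDP = R × t_prop = 194000000 × 8.15e-07 = 158.11 bits.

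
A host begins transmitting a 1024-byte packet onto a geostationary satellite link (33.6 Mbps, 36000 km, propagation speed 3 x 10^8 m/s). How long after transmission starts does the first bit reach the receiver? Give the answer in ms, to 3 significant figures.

120 ms

First bit experiences only propagation delay: d/s = 36000000/300000000 = 120 ms.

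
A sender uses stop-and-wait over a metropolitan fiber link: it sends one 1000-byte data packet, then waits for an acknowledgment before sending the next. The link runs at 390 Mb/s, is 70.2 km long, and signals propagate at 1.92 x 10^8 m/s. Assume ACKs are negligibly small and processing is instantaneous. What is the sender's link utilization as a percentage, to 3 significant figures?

2.73 %

t_tx = L/R = 8000/390000000 = 2.05128e-05 s.
t_prop = 70200/192000000 = 0.000365625 s; RTT = 0.00073125 s.
Cycle = t_tx + RTT = 0.000751763 s.
Utilization = t_tx / cycle = 2.05128e-05/0.000751763 = 2.73 %.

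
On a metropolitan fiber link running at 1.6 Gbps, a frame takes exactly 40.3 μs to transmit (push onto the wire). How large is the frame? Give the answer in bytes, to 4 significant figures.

8060 bytes

L = R × t_tx = 1600000000 b/s × 4.03e-05 s = 64480 bits.
In bytes: 64480 / 8 = 8060 bytes.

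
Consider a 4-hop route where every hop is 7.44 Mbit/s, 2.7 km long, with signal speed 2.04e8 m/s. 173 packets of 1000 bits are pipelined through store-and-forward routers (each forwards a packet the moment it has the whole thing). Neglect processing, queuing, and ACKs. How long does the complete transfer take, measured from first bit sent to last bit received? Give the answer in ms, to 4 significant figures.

23.71 ms

Per-hop transmission t_tx = L/R = 1000/7440000 = 0.134409 ms.
Per-hop propagation t_prop = 2700/204000000 = 0.0132353 ms.
Pipeline fill: first packet needs 4·t_tx to clear all hops; remaining 172 packets each add one t_tx.
Total = (4+173-1)·t_tx + 4·t_prop = 176·0.134409 + 4·0.0132353 = 23.71 ms.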